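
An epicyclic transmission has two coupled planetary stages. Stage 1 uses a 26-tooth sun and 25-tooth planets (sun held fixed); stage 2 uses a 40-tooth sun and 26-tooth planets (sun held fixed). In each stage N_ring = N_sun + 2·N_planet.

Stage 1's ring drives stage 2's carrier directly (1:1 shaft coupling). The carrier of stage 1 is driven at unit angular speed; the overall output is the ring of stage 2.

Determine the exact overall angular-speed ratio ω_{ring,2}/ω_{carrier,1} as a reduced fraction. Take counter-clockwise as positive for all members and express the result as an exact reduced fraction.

Stage 1: N_ring = 26 + 2·25 = 76
Stage 1: 26(ω_s−ω_c) = −76(ω_r−ω_c),  ω_s=0, ω_c=1
Stage 1: ω_r = 1 − (26/76)(0−1) = 51/38
  ⇒ ω_r¹/ω_c¹ = 51/38
Stage 2: N_ring = 40 + 2·26 = 92
Stage 2: 40(ω_s−ω_c) = −92(ω_r−ω_c),  ω_s=0, ω_c=1
Stage 2: ω_r = 1 − (40/92)(0−1) = 33/23
  ⇒ ω_r²/ω_c² = 33/23
Coupling ω_c² = ω_r¹ ⇒ overall = 51/38 × 33/23 = 1683/874

1683/874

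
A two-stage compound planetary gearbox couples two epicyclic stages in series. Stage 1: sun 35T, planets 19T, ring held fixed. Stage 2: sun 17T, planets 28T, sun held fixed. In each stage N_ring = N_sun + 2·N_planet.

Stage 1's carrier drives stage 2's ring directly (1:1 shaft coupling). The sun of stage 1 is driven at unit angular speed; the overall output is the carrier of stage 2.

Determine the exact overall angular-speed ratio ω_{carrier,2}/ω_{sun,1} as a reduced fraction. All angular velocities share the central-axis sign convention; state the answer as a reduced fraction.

511/1944

Stage 1: N_ring = 35 + 2·19 = 73
Stage 1: 35(ω_s−ω_c) = −73(ω_r−ω_c),  ω_r=0, ω_s=1
Stage 1: 35(1−ω_c) = −73(0−ω_c)  ⇒  108ω_c = 35  ⇒  ω_c = 35/108
  ⇒ ω_c¹/ω_s¹ = 35/108
Stage 2: N_ring = 17 + 2·28 = 73
Stage 2: 17(ω_s−ω_c) = −73(ω_r−ω_c),  ω_s=0, ω_r=1
Stage 2: 17(0−ω_c) = −73(1−ω_c)  ⇒  90ω_c = 73  ⇒  ω_c = 73/90
  ⇒ ω_c²/ω_r² = 73/90
Coupling ω_r² = ω_c¹ ⇒ overall = 35/108 × 73/90 = 511/1944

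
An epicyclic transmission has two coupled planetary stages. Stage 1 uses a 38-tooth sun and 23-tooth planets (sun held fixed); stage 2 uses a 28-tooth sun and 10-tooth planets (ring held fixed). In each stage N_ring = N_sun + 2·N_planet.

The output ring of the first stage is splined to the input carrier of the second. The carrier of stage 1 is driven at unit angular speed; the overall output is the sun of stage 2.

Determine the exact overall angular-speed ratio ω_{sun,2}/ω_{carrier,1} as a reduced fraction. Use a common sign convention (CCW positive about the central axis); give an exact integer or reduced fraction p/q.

Stage 1: N_ring = 38 + 2·23 = 84
Stage 1: 38(ω_s−ω_c) = −84(ω_r−ω_c),  ω_s=0, ω_c=1
Stage 1: ω_r = 1 − (38/84)(0−1) = 61/42
  ⇒ ω_r¹/ω_c¹ = 61/42
Stage 2: N_ring = 28 + 2·10 = 48
Stage 2: 28(ω_s−ω_c) = −48(ω_r−ω_c),  ω_r=0, ω_c=1
Stage 2: ω_s = 1 − (48/28)(0−1) = 19/7
  ⇒ ω_s²/ω_c² = 19/7
Coupling ω_c² = ω_r¹ ⇒ overall = 61/42 × 19/7 = 1159/294

1159/294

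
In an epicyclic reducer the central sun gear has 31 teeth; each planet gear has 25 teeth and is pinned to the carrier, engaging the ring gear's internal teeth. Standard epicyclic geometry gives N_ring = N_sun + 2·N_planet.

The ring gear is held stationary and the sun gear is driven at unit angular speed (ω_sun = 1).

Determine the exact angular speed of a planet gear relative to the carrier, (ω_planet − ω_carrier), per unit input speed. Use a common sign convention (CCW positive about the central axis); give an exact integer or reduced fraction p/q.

-2511/2800

N_ring = 31 + 2·25 = 81
31(ω_s−ω_c) = −81(ω_r−ω_c),  ω_r=0, ω_s=1
31(1−ω_c) = −81(0−ω_c)  ⇒  112ω_c = 31  ⇒  ω_c = 31/112
sun–planet: 31·(1−31/112) = −25·(ω_p−ω_c)  ⇒  ω_p−ω_c = −(31/25)·(81/112) = -2511/2800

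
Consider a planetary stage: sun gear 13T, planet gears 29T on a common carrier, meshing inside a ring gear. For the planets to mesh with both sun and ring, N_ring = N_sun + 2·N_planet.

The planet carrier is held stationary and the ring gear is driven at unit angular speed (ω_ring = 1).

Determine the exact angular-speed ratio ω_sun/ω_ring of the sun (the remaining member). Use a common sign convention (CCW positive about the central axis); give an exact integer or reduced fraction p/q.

N_ring = 13 + 2·29 = 71
13(ω_s−ω_c) = −71(ω_r−ω_c),  ω_c=0, ω_r=1
ω_s = 0 − (71/13)(1−0) = -71/13
ω_s/ω_r = -71/13

-71/13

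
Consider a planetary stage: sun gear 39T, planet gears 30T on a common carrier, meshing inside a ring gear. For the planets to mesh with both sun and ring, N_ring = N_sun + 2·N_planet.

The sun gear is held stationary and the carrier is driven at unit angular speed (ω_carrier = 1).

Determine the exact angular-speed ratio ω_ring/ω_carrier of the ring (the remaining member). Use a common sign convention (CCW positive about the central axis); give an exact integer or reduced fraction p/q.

46/33

N_ring = 39 + 2·30 = 99
39(ω_s−ω_c) = −99(ω_r−ω_c),  ω_s=0, ω_c=1
ω_r = 1 − (39/99)(0−1) = 46/33
ω_r/ω_c = 46/33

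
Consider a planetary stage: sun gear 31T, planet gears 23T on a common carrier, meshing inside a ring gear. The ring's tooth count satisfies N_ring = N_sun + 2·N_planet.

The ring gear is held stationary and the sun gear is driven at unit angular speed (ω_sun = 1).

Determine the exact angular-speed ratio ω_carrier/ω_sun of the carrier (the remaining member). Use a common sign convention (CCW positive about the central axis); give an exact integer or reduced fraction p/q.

31/108

N_ring = 31 + 2·23 = 77
31(ω_s−ω_c) = −77(ω_r−ω_c),  ω_r=0, ω_s=1
31(1−ω_c) = −77(0−ω_c)  ⇒  108ω_c = 31  ⇒  ω_c = 31/108
ω_c/ω_s = 31/108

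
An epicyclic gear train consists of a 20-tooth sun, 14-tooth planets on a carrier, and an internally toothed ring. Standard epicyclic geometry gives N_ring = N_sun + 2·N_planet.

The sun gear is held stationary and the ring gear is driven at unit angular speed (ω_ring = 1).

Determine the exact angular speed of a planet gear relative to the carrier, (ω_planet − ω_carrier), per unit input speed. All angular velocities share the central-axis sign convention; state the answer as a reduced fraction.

120/119

N_ring = 20 + 2·14 = 48
20(ω_s−ω_c) = −48(ω_r−ω_c),  ω_s=0, ω_r=1
20(0−ω_c) = −48(1−ω_c)  ⇒  68ω_c = 48  ⇒  ω_c = 12/17
sun–planet: 20·(0−12/17) = −14·(ω_p−ω_c)  ⇒  ω_p−ω_c = −(20/14)·(-12/17) = 120/119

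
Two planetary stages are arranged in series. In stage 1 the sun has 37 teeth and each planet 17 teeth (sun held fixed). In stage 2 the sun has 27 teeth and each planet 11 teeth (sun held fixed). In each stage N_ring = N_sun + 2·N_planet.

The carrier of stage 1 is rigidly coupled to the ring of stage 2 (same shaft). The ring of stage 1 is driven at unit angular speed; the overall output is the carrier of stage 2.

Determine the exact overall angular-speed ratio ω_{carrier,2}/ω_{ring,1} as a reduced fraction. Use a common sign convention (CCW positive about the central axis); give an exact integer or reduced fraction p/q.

Stage 1: N_ring = 37 + 2·17 = 71
Stage 1: 37(ω_s−ω_c) = −71(ω_r−ω_c),  ω_s=0, ω_r=1
Stage 1: 37(0−ω_c) = −71(1−ω_c)  ⇒  108ω_c = 71  ⇒  ω_c = 71/108
  ⇒ ω_c¹/ω_r¹ = 71/108
Stage 2: N_ring = 27 + 2·11 = 49
Stage 2: 27(ω_s−ω_c) = −49(ω_r−ω_c),  ω_s=0, ω_r=1
Stage 2: 27(0−ω_c) = −49(1−ω_c)  ⇒  76ω_c = 49  ⇒  ω_c = 49/76
  ⇒ ω_c²/ω_r² = 49/76
Coupling ω_r² = ω_c¹ ⇒ overall = 71/108 × 49/76 = 3479/8208

3479/8208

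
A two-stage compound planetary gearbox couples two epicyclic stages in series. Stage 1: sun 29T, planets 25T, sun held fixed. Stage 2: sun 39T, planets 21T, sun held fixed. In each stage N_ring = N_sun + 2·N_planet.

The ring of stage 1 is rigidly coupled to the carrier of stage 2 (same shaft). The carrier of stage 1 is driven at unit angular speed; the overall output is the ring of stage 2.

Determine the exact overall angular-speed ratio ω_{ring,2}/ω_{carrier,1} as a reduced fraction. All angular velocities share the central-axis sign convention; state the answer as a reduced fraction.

Stage 1: N_ring = 29 + 2·25 = 79
Stage 1: 29(ω_s−ω_c) = −79(ω_r−ω_c),  ω_s=0, ω_c=1
Stage 1: ω_r = 1 − (29/79)(0−1) = 108/79
  ⇒ ω_r¹/ω_c¹ = 108/79
Stage 2: N_ring = 39 + 2·21 = 81
Stage 2: 39(ω_s−ω_c) = −81(ω_r−ω_c),  ω_s=0, ω_c=1
Stage 2: ω_r = 1 − (39/81)(0−1) = 40/27
  ⇒ ω_r²/ω_c² = 40/27
Coupling ω_c² = ω_r¹ ⇒ overall = 108/79 × 40/27 = 160/79

160/79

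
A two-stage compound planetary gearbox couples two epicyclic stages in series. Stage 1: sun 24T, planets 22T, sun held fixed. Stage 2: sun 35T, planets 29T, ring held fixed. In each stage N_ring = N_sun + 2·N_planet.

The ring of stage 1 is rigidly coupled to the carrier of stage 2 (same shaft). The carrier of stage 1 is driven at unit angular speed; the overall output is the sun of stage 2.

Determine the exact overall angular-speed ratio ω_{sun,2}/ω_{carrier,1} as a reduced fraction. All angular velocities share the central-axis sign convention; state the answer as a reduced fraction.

Stage 1: N_ring = 24 + 2·22 = 68
Stage 1: 24(ω_s−ω_c) = −68(ω_r−ω_c),  ω_s=0, ω_c=1
Stage 1: ω_r = 1 − (24/68)(0−1) = 23/17
  ⇒ ω_r¹/ω_c¹ = 23/17
Stage 2: N_ring = 35 + 2·29 = 93
Stage 2: 35(ω_s−ω_c) = −93(ω_r−ω_c),  ω_r=0, ω_c=1
Stage 2: ω_s = 1 − (93/35)(0−1) = 128/35
  ⇒ ω_s²/ω_c² = 128/35
Coupling ω_c² = ω_r¹ ⇒ overall = 23/17 × 128/35 = 2944/595

2944/595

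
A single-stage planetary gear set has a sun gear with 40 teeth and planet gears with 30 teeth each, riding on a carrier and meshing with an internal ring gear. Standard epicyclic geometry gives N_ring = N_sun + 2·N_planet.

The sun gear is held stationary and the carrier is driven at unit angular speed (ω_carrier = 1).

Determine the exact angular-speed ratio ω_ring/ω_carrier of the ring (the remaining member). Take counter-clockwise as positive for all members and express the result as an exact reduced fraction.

N_ring = 40 + 2·30 = 100
40(ω_s−ω_c) = −100(ω_r−ω_c),  ω_s=0, ω_c=1
ω_r = 1 − (40/100)(0−1) = 7/5
ω_r/ω_c = 7/5

7/5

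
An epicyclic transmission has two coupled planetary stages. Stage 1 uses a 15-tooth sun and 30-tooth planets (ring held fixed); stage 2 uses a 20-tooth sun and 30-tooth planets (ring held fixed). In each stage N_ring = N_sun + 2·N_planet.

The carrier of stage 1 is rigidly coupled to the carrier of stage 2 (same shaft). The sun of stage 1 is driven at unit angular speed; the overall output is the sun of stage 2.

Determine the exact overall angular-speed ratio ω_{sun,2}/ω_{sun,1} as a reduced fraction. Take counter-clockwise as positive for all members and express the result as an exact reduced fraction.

Stage 1: N_ring = 15 + 2·30 = 75
Stage 1: 15(ω_s−ω_c) = −75(ω_r−ω_c),  ω_r=0, ω_s=1
Stage 1: 15(1−ω_c) = −75(0−ω_c)  ⇒  90ω_c = 15  ⇒  ω_c = 1/6
  ⇒ ω_c¹/ω_s¹ = 1/6
Stage 2: N_ring = 20 + 2·30 = 80
Stage 2: 20(ω_s−ω_c) = −80(ω_r−ω_c),  ω_r=0, ω_c=1
Stage 2: ω_s = 1 − (80/20)(0−1) = 5
  ⇒ ω_s²/ω_c² = 5
Coupling ω_c² = ω_c¹ ⇒ overall = 1/6 × 5 = 5/6

5/6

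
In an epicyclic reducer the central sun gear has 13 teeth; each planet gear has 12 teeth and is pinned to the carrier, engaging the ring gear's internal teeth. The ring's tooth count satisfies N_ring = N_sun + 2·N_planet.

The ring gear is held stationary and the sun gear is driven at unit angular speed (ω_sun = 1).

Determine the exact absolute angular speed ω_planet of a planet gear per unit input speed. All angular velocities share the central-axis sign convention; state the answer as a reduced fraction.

-13/24

N_ring = 13 + 2·12 = 37
13(ω_s−ω_c) = −37(ω_r−ω_c),  ω_r=0, ω_s=1
13(1−ω_c) = −37(0−ω_c)  ⇒  50ω_c = 13  ⇒  ω_c = 13/50
sun–planet: 13·(1−13/50) = −12·(ω_p−ω_c)  ⇒  ω_p−ω_c = −(13/12)·(37/50) = -481/600
ω_p = 13/50 − 481/600 = -13/24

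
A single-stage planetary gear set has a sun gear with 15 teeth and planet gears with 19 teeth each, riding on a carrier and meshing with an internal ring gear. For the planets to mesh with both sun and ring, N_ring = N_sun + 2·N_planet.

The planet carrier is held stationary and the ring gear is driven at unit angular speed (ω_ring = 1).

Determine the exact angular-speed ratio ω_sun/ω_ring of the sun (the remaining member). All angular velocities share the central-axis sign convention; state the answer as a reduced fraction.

N_ring = 15 + 2·19 = 53
15(ω_s−ω_c) = −53(ω_r−ω_c),  ω_c=0, ω_r=1
ω_s = 0 − (53/15)(1−0) = -53/15
ω_s/ω_r = -53/15

-53/15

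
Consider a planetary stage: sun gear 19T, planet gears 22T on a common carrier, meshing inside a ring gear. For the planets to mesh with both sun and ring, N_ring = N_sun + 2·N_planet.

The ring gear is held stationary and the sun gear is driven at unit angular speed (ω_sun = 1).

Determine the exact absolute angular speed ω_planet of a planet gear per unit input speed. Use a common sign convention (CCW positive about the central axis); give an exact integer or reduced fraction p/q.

N_ring = 19 + 2·22 = 63
19(ω_s−ω_c) = −63(ω_r−ω_c),  ω_r=0, ω_s=1
19(1−ω_c) = −63(0−ω_c)  ⇒  82ω_c = 19  ⇒  ω_c = 19/82
sun–planet: 19·(1−19/82) = −22·(ω_p−ω_c)  ⇒  ω_p−ω_c = −(19/22)·(63/82) = -1197/1804
ω_p = 19/82 − 1197/1804 = -19/44

-19/44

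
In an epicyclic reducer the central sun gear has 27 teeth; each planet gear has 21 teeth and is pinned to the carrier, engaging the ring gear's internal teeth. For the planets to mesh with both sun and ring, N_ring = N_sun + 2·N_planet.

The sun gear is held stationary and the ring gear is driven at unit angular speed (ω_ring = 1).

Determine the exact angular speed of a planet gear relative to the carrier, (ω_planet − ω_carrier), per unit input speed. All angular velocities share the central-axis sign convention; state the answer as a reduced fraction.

207/224

N_ring = 27 + 2·21 = 69
27(ω_s−ω_c) = −69(ω_r−ω_c),  ω_s=0, ω_r=1
27(0−ω_c) = −69(1−ω_c)  ⇒  96ω_c = 69  ⇒  ω_c = 23/32
sun–planet: 27·(0−23/32) = −21·(ω_p−ω_c)  ⇒  ω_p−ω_c = −(27/21)·(-23/32) = 207/224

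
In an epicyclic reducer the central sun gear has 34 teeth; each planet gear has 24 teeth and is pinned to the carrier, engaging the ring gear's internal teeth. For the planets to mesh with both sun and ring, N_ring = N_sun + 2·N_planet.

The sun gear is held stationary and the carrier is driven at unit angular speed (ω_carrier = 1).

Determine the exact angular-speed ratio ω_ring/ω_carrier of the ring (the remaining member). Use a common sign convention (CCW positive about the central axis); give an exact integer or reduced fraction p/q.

N_ring = 34 + 2·24 = 82
34(ω_s−ω_c) = −82(ω_r−ω_c),  ω_s=0, ω_c=1
ω_r = 1 − (34/82)(0−1) = 58/41
ω_r/ω_c = 58/41

58/41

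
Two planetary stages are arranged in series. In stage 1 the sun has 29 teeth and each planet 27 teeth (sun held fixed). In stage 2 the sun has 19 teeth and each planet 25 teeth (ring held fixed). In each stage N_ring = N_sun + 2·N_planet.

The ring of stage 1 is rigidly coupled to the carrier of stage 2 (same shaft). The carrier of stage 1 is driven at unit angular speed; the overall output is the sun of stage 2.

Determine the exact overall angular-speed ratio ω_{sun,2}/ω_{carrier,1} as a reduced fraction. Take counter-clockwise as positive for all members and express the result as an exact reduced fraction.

Stage 1: N_ring = 29 + 2·27 = 83
Stage 1: 29(ω_s−ω_c) = −83(ω_r−ω_c),  ω_s=0, ω_c=1
Stage 1: ω_r = 1 − (29/83)(0−1) = 112/83
  ⇒ ω_r¹/ω_c¹ = 112/83
Stage 2: N_ring = 19 + 2·25 = 69
Stage 2: 19(ω_s−ω_c) = −69(ω_r−ω_c),  ω_r=0, ω_c=1
Stage 2: ω_s = 1 − (69/19)(0−1) = 88/19
  ⇒ ω_s²/ω_c² = 88/19
Coupling ω_c² = ω_r¹ ⇒ overall = 112/83 × 88/19 = 9856/1577

9856/1577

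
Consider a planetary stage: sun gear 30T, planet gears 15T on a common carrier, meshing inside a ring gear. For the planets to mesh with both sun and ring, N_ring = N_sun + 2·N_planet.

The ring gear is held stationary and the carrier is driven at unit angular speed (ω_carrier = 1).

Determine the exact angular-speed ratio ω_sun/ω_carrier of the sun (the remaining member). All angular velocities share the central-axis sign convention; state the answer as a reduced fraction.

N_ring = 30 + 2·15 = 60
30(ω_s−ω_c) = −60(ω_r−ω_c),  ω_r=0, ω_c=1
ω_s = 1 − (60/30)(0−1) = 3
ω_s/ω_c = 3

3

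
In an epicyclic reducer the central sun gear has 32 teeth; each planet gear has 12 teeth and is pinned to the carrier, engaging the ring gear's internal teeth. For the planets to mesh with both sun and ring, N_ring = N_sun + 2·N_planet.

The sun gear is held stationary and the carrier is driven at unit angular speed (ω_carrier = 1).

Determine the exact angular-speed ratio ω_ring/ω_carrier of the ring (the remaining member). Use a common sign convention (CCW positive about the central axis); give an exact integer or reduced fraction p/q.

11/7

N_ring = 32 + 2·12 = 56
32(ω_s−ω_c) = −56(ω_r−ω_c),  ω_s=0, ω_c=1
ω_r = 1 − (32/56)(0−1) = 11/7
ω_r/ω_c = 11/7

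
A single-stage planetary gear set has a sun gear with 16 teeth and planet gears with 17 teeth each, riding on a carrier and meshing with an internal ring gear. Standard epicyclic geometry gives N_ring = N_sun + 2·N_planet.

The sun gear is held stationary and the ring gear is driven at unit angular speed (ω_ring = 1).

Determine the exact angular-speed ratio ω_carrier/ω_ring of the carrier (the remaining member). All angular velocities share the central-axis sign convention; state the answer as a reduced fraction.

25/33

N_ring = 16 + 2·17 = 50
16(ω_s−ω_c) = −50(ω_r−ω_c),  ω_s=0, ω_r=1
16(0−ω_c) = −50(1−ω_c)  ⇒  66ω_c = 50  ⇒  ω_c = 25/33
ω_c/ω_r = 25/33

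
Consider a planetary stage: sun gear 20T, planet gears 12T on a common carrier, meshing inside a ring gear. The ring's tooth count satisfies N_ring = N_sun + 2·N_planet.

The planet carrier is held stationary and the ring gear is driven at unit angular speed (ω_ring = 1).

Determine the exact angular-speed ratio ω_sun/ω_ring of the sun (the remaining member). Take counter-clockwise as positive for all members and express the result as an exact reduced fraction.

-11/5

N_ring = 20 + 2·12 = 44
20(ω_s−ω_c) = −44(ω_r−ω_c),  ω_c=0, ω_r=1
ω_s = 0 − (44/20)(1−0) = -11/5
ω_s/ω_r = -11/5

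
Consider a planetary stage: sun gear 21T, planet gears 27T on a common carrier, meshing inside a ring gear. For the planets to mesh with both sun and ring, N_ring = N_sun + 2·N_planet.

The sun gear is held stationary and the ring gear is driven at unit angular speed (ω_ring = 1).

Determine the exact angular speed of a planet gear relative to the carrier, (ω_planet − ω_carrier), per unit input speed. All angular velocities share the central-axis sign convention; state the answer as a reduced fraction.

175/288

N_ring = 21 + 2·27 = 75
21(ω_s−ω_c) = −75(ω_r−ω_c),  ω_s=0, ω_r=1
21(0−ω_c) = −75(1−ω_c)  ⇒  96ω_c = 75  ⇒  ω_c = 25/32
sun–planet: 21·(0−25/32) = −27·(ω_p−ω_c)  ⇒  ω_p−ω_c = −(21/27)·(-25/32) = 175/288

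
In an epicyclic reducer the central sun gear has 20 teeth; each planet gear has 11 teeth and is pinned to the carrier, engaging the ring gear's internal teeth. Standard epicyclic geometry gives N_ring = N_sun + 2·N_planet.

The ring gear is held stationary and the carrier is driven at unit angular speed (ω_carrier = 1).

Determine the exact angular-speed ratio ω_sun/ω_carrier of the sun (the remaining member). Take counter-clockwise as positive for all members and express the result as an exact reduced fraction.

N_ring = 20 + 2·11 = 42
20(ω_s−ω_c) = −42(ω_r−ω_c),  ω_r=0, ω_c=1
ω_s = 1 − (42/20)(0−1) = 31/10
ω_s/ω_c = 31/10

31/10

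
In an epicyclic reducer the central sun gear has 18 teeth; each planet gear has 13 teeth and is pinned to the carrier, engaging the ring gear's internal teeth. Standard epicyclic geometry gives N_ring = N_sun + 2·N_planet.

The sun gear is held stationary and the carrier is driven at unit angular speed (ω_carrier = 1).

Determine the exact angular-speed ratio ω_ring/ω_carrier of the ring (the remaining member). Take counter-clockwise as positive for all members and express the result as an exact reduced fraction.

N_ring = 18 + 2·13 = 44
18(ω_s−ω_c) = −44(ω_r−ω_c),  ω_s=0, ω_c=1
ω_r = 1 − (18/44)(0−1) = 31/22
ω_r/ω_c = 31/22

31/22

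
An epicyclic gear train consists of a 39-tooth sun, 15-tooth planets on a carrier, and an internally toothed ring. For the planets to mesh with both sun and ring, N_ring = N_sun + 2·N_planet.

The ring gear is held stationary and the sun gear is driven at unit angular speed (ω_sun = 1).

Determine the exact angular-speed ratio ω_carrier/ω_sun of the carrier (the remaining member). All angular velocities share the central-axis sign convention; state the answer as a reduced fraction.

13/36

N_ring = 39 + 2·15 = 69
39(ω_s−ω_c) = −69(ω_r−ω_c),  ω_r=0, ω_s=1
39(1−ω_c) = −69(0−ω_c)  ⇒  108ω_c = 39  ⇒  ω_c = 13/36
ω_c/ω_s = 13/36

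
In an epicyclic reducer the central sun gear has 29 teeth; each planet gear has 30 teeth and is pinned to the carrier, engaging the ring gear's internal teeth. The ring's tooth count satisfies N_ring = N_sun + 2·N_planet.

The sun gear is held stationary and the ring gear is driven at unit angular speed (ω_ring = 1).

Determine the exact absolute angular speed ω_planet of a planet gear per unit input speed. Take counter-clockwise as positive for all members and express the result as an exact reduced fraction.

89/60

N_ring = 29 + 2·30 = 89
29(ω_s−ω_c) = −89(ω_r−ω_c),  ω_s=0, ω_r=1
29(0−ω_c) = −89(1−ω_c)  ⇒  118ω_c = 89  ⇒  ω_c = 89/118
sun–planet: 29·(0−89/118) = −30·(ω_p−ω_c)  ⇒  ω_p−ω_c = −(29/30)·(-89/118) = 2581/3540
ω_p = 89/118 + 2581/3540 = 89/60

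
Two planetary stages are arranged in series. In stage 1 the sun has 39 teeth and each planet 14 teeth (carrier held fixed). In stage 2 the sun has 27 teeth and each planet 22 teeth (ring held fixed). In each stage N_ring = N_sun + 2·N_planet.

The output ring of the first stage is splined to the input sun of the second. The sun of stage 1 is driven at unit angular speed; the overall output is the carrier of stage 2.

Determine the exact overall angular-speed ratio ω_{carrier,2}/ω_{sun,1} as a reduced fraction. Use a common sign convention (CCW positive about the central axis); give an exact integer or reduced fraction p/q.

Stage 1: N_ring = 39 + 2·14 = 67
Stage 1: 39(ω_s−ω_c) = −67(ω_r−ω_c),  ω_c=0, ω_s=1
Stage 1: ω_r = 0 − (39/67)(1−0) = -39/67
  ⇒ ω_r¹/ω_s¹ = -39/67
Stage 2: N_ring = 27 + 2·22 = 71
Stage 2: 27(ω_s−ω_c) = −71(ω_r−ω_c),  ω_r=0, ω_s=1
Stage 2: 27(1−ω_c) = −71(0−ω_c)  ⇒  98ω_c = 27  ⇒  ω_c = 27/98
  ⇒ ω_c²/ω_s² = 27/98
Coupling ω_s² = ω_r¹ ⇒ overall = -39/67 × 27/98 = -1053/6566

-1053/6566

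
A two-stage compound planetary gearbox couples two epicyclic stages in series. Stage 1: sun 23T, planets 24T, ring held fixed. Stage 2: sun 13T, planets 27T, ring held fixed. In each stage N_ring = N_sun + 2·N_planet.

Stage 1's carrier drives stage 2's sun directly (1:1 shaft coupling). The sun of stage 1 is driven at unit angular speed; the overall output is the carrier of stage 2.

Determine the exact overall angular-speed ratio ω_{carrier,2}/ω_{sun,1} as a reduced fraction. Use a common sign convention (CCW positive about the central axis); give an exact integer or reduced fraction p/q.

Stage 1: N_ring = 23 + 2·24 = 71
Stage 1: 23(ω_s−ω_c) = −71(ω_r−ω_c),  ω_r=0, ω_s=1
Stage 1: 23(1−ω_c) = −71(0−ω_c)  ⇒  94ω_c = 23  ⇒  ω_c = 23/94
  ⇒ ω_c¹/ω_s¹ = 23/94
Stage 2: N_ring = 13 + 2·27 = 67
Stage 2: 13(ω_s−ω_c) = −67(ω_r−ω_c),  ω_r=0, ω_s=1
Stage 2: 13(1−ω_c) = −67(0−ω_c)  ⇒  80ω_c = 13  ⇒  ω_c = 13/80
  ⇒ ω_c²/ω_s² = 13/80
Coupling ω_s² = ω_c¹ ⇒ overall = 23/94 × 13/80 = 299/7520

299/7520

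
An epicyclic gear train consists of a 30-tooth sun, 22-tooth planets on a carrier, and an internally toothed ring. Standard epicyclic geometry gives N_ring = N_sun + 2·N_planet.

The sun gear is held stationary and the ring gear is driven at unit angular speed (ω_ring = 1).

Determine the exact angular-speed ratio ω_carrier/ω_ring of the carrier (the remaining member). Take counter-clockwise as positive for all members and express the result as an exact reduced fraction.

N_ring = 30 + 2·22 = 74
30(ω_s−ω_c) = −74(ω_r−ω_c),  ω_s=0, ω_r=1
30(0−ω_c) = −74(1−ω_c)  ⇒  104ω_c = 74  ⇒  ω_c = 37/52
ω_c/ω_r = 37/52

37/52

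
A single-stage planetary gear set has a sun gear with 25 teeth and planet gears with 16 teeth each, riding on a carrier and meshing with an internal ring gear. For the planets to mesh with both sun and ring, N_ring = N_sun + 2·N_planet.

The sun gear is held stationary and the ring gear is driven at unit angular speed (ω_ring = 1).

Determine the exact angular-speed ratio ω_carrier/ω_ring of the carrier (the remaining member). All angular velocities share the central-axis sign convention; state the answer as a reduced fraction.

N_ring = 25 + 2·16 = 57
25(ω_s−ω_c) = −57(ω_r−ω_c),  ω_s=0, ω_r=1
25(0−ω_c) = −57(1−ω_c)  ⇒  82ω_c = 57  ⇒  ω_c = 57/82
ω_c/ω_r = 57/82

57/82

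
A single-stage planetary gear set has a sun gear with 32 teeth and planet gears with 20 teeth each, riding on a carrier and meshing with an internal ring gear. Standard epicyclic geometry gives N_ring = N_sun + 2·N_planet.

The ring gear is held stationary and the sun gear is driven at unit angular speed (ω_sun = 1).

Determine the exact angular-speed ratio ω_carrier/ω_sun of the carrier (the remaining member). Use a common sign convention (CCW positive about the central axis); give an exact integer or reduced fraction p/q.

N_ring = 32 + 2·20 = 72
32(ω_s−ω_c) = −72(ω_r−ω_c),  ω_r=0, ω_s=1
32(1−ω_c) = −72(0−ω_c)  ⇒  104ω_c = 32  ⇒  ω_c = 4/13
ω_c/ω_s = 4/13

4/13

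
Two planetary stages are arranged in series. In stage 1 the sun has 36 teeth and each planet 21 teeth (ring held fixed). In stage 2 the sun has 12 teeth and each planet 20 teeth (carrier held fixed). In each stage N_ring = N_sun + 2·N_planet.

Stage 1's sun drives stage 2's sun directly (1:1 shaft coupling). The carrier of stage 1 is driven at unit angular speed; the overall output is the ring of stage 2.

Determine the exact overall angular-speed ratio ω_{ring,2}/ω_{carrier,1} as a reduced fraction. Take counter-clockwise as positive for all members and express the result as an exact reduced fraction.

Stage 1: N_ring = 36 + 2·21 = 78
Stage 1: 36(ω_s−ω_c) = −78(ω_r−ω_c),  ω_r=0, ω_c=1
Stage 1: ω_s = 1 − (78/36)(0−1) = 19/6
  ⇒ ω_s¹/ω_c¹ = 19/6
Stage 2: N_ring = 12 + 2·20 = 52
Stage 2: 12(ω_s−ω_c) = −52(ω_r−ω_c),  ω_c=0, ω_s=1
Stage 2: ω_r = 0 − (12/52)(1−0) = -3/13
  ⇒ ω_r²/ω_s² = -3/13
Coupling ω_s² = ω_s¹ ⇒ overall = 19/6 × -3/13 = -19/26

-19/26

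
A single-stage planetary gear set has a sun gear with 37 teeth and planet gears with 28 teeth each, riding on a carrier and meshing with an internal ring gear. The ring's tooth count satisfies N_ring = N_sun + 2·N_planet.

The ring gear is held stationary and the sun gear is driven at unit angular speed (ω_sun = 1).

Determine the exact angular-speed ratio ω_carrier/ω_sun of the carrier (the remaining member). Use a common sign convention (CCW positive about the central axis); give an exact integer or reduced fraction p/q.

37/130

N_ring = 37 + 2·28 = 93
37(ω_s−ω_c) = −93(ω_r−ω_c),  ω_r=0, ω_s=1
37(1−ω_c) = −93(0−ω_c)  ⇒  130ω_c = 37  ⇒  ω_c = 37/130
ω_c/ω_s = 37/130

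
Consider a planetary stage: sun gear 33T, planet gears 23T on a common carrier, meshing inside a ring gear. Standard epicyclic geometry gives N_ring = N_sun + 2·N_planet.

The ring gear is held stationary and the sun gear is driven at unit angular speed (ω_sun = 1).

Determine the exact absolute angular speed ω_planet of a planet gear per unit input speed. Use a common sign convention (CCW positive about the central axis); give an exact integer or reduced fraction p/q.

-33/46

N_ring = 33 + 2·23 = 79
33(ω_s−ω_c) = −79(ω_r−ω_c),  ω_r=0, ω_s=1
33(1−ω_c) = −79(0−ω_c)  ⇒  112ω_c = 33  ⇒  ω_c = 33/112
sun–planet: 33·(1−33/112) = −23·(ω_p−ω_c)  ⇒  ω_p−ω_c = −(33/23)·(79/112) = -2607/2576
ω_p = 33/112 − 2607/2576 = -33/46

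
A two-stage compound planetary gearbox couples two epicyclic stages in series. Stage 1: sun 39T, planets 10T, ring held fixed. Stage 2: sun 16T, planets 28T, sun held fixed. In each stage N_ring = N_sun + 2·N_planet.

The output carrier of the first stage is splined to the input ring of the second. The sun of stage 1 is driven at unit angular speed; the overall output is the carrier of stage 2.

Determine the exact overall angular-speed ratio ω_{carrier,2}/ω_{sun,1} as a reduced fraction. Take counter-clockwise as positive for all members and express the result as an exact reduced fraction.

Stage 1: N_ring = 39 + 2·10 = 59
Stage 1: 39(ω_s−ω_c) = −59(ω_r−ω_c),  ω_r=0, ω_s=1
Stage 1: 39(1−ω_c) = −59(0−ω_c)  ⇒  98ω_c = 39  ⇒  ω_c = 39/98
  ⇒ ω_c¹/ω_s¹ = 39/98
Stage 2: N_ring = 16 + 2·28 = 72
Stage 2: 16(ω_s−ω_c) = −72(ω_r−ω_c),  ω_s=0, ω_r=1
Stage 2: 16(0−ω_c) = −72(1−ω_c)  ⇒  88ω_c = 72  ⇒  ω_c = 9/11
  ⇒ ω_c²/ω_r² = 9/11
Coupling ω_r² = ω_c¹ ⇒ overall = 39/98 × 9/11 = 351/1078

351/1078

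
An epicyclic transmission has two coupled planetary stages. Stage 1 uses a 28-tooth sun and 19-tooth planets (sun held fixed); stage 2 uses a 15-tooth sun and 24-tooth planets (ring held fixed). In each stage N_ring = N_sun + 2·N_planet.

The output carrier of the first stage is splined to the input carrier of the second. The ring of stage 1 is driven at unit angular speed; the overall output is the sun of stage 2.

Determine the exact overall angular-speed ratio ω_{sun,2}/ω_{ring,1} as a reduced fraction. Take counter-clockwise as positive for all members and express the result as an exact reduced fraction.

Stage 1: N_ring = 28 + 2·19 = 66
Stage 1: 28(ω_s−ω_c) = −66(ω_r−ω_c),  ω_s=0, ω_r=1
Stage 1: 28(0−ω_c) = −66(1−ω_c)  ⇒  94ω_c = 66  ⇒  ω_c = 33/47
  ⇒ ω_c¹/ω_r¹ = 33/47
Stage 2: N_ring = 15 + 2·24 = 63
Stage 2: 15(ω_s−ω_c) = −63(ω_r−ω_c),  ω_r=0, ω_c=1
Stage 2: ω_s = 1 − (63/15)(0−1) = 26/5
  ⇒ ω_s²/ω_c² = 26/5
Coupling ω_c² = ω_c¹ ⇒ overall = 33/47 × 26/5 = 858/235

858/235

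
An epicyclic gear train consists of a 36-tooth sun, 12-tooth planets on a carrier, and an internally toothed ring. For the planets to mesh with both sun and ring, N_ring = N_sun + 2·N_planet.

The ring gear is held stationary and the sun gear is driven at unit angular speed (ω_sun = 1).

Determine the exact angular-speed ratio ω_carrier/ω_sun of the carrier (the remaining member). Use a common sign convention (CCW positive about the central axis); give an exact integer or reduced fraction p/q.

3/8

N_ring = 36 + 2·12 = 60
36(ω_s−ω_c) = −60(ω_r−ω_c),  ω_r=0, ω_s=1
36(1−ω_c) = −60(0−ω_c)  ⇒  96ω_c = 36  ⇒  ω_c = 3/8
ω_c/ω_s = 3/8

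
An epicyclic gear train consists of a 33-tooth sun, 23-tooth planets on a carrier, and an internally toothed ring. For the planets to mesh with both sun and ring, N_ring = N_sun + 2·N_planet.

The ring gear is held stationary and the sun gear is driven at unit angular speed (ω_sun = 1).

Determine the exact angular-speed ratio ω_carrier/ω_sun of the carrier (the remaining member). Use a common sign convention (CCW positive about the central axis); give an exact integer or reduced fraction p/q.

33/112

N_ring = 33 + 2·23 = 79
33(ω_s−ω_c) = −79(ω_r−ω_c),  ω_r=0, ω_s=1
33(1−ω_c) = −79(0−ω_c)  ⇒  112ω_c = 33  ⇒  ω_c = 33/112
ω_c/ω_s = 33/112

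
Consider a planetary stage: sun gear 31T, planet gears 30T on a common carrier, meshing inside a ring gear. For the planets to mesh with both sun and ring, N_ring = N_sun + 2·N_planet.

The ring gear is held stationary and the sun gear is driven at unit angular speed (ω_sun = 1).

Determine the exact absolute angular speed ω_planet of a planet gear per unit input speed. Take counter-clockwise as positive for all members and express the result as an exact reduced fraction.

N_ring = 31 + 2·30 = 91
31(ω_s−ω_c) = −91(ω_r−ω_c),  ω_r=0, ω_s=1
31(1−ω_c) = −91(0−ω_c)  ⇒  122ω_c = 31  ⇒  ω_c = 31/122
sun–planet: 31·(1−31/122) = −30·(ω_p−ω_c)  ⇒  ω_p−ω_c = −(31/30)·(91/122) = -2821/3660
ω_p = 31/122 − 2821/3660 = -31/60

-31/60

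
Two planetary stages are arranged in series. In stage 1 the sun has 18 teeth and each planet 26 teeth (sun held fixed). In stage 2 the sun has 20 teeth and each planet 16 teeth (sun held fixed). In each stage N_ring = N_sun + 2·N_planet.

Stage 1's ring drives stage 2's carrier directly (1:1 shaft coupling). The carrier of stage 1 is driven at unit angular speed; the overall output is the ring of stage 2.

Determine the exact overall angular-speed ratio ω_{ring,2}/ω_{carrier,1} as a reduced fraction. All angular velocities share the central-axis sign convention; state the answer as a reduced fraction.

Stage 1: N_ring = 18 + 2·26 = 70
Stage 1: 18(ω_s−ω_c) = −70(ω_r−ω_c),  ω_s=0, ω_c=1
Stage 1: ω_r = 1 − (18/70)(0−1) = 44/35
  ⇒ ω_r¹/ω_c¹ = 44/35
Stage 2: N_ring = 20 + 2·16 = 52
Stage 2: 20(ω_s−ω_c) = −52(ω_r−ω_c),  ω_s=0, ω_c=1
Stage 2: ω_r = 1 − (20/52)(0−1) = 18/13
  ⇒ ω_r²/ω_c² = 18/13
Coupling ω_c² = ω_r¹ ⇒ overall = 44/35 × 18/13 = 792/455

792/455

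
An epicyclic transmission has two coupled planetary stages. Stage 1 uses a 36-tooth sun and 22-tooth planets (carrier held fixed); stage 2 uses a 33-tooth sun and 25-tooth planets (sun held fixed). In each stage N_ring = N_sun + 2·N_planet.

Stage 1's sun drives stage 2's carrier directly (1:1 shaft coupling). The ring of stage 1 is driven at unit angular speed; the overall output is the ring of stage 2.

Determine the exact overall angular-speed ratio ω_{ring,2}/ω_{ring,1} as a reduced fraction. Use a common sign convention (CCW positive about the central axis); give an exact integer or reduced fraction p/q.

-2320/747

Stage 1: N_ring = 36 + 2·22 = 80
Stage 1: 36(ω_s−ω_c) = −80(ω_r−ω_c),  ω_c=0, ω_r=1
Stage 1: ω_s = 0 − (80/36)(1−0) = -20/9
  ⇒ ω_s¹/ω_r¹ = -20/9
Stage 2: N_ring = 33 + 2·25 = 83
Stage 2: 33(ω_s−ω_c) = −83(ω_r−ω_c),  ω_s=0, ω_c=1
Stage 2: ω_r = 1 − (33/83)(0−1) = 116/83
  ⇒ ω_r²/ω_c² = 116/83
Coupling ω_c² = ω_s¹ ⇒ overall = -20/9 × 116/83 = -2320/747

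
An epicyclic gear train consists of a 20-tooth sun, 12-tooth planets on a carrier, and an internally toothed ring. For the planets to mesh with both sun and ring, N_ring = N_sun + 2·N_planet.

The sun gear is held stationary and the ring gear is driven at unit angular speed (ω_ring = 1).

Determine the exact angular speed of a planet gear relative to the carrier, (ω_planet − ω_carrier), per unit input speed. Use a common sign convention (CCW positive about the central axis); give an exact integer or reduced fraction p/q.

N_ring = 20 + 2·12 = 44
20(ω_s−ω_c) = −44(ω_r−ω_c),  ω_s=0, ω_r=1
20(0−ω_c) = −44(1−ω_c)  ⇒  64ω_c = 44  ⇒  ω_c = 11/16
sun–planet: 20·(0−11/16) = −12·(ω_p−ω_c)  ⇒  ω_p−ω_c = −(20/12)·(-11/16) = 55/48

55/48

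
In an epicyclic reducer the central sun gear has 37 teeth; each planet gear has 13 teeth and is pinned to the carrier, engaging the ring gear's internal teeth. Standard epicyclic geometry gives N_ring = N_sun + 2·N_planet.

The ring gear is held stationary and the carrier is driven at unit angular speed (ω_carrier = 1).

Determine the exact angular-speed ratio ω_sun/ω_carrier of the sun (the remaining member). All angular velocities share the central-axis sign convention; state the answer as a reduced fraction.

100/37

N_ring = 37 + 2·13 = 63
37(ω_s−ω_c) = −63(ω_r−ω_c),  ω_r=0, ω_c=1
ω_s = 1 − (63/37)(0−1) = 100/37
ω_s/ω_c = 100/37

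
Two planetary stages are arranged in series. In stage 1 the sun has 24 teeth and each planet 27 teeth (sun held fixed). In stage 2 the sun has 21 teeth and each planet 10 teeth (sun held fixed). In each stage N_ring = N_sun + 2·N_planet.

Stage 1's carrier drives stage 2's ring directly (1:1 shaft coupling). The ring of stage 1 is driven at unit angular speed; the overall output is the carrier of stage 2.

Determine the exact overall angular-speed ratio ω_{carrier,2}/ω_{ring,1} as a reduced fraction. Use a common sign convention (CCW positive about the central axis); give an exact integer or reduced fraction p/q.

Stage 1: N_ring = 24 + 2·27 = 78
Stage 1: 24(ω_s−ω_c) = −78(ω_r−ω_c),  ω_s=0, ω_r=1
Stage 1: 24(0−ω_c) = −78(1−ω_c)  ⇒  102ω_c = 78  ⇒  ω_c = 13/17
  ⇒ ω_c¹/ω_r¹ = 13/17
Stage 2: N_ring = 21 + 2·10 = 41
Stage 2: 21(ω_s−ω_c) = −41(ω_r−ω_c),  ω_s=0, ω_r=1
Stage 2: 21(0−ω_c) = −41(1−ω_c)  ⇒  62ω_c = 41  ⇒  ω_c = 41/62
  ⇒ ω_c²/ω_r² = 41/62
Coupling ω_r² = ω_c¹ ⇒ overall = 13/17 × 41/62 = 533/1054

533/1054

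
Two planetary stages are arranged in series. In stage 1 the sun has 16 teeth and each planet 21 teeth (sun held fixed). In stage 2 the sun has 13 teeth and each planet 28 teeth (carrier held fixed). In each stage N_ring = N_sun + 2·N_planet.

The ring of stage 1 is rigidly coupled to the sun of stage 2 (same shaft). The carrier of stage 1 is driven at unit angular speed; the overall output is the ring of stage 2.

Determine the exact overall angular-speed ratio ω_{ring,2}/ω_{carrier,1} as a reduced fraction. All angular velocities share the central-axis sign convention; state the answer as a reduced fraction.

-481/2001

Stage 1: N_ring = 16 + 2·21 = 58
Stage 1: 16(ω_s−ω_c) = −58(ω_r−ω_c),  ω_s=0, ω_c=1
Stage 1: ω_r = 1 − (16/58)(0−1) = 37/29
  ⇒ ω_r¹/ω_c¹ = 37/29
Stage 2: N_ring = 13 + 2·28 = 69
Stage 2: 13(ω_s−ω_c) = −69(ω_r−ω_c),  ω_c=0, ω_s=1
Stage 2: ω_r = 0 − (13/69)(1−0) = -13/69
  ⇒ ω_r²/ω_s² = -13/69
Coupling ω_s² = ω_r¹ ⇒ overall = 37/29 × -13/69 = -481/2001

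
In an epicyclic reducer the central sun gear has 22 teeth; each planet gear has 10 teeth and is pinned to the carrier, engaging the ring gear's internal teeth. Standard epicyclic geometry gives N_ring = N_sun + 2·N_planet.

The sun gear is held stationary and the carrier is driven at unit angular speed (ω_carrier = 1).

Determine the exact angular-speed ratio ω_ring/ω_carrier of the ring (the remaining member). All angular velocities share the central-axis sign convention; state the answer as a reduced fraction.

N_ring = 22 + 2·10 = 42
22(ω_s−ω_c) = −42(ω_r−ω_c),  ω_s=0, ω_c=1
ω_r = 1 − (22/42)(0−1) = 32/21
ω_r/ω_c = 32/21

32/21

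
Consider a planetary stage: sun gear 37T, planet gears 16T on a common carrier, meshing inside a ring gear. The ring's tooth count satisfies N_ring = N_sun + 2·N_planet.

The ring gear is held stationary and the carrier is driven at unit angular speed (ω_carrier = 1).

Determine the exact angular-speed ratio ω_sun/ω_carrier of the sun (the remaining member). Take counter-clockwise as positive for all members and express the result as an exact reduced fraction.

106/37

N_ring = 37 + 2·16 = 69
37(ω_s−ω_c) = −69(ω_r−ω_c),  ω_r=0, ω_c=1
ω_s = 1 − (69/37)(0−1) = 106/37
ω_s/ω_c = 106/37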